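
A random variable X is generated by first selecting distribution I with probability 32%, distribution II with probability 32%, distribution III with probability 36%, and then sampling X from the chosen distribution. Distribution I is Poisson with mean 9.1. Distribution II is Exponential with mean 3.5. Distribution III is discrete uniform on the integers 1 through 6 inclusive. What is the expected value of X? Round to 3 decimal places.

Component means — I: 9.1; II: 3.5; III: 3.5.
E[X] = 0.32·9.1 + 0.32·3.5 + 0.36·3.5 = 5.292.

5.292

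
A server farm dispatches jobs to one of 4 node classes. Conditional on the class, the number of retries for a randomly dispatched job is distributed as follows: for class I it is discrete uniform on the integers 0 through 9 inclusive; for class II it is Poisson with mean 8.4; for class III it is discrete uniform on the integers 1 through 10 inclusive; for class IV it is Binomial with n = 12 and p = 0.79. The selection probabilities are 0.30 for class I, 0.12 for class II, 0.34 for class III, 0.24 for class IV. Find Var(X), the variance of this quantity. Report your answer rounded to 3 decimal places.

Per component, I: μ=4.5, E[X²]=28.5; II: μ=8.4, E[X²]=78.96; III: μ=5.5, E[X²]=38.5; IV: μ=9.48, E[X²]=91.8612.
E[X] = 0.3·4.5 + 0.12·8.4 + 0.34·5.5 + 0.24·9.48 = 6.5032.
E[X²] = 0.3·28.5 + 0.12·78.96 + 0.34·38.5 + 0.24·91.8612 = 53.1619.
Var(X) = E[X²] − (E[X])² = 53.1619 − 42.2916 = 10.8703.

10.870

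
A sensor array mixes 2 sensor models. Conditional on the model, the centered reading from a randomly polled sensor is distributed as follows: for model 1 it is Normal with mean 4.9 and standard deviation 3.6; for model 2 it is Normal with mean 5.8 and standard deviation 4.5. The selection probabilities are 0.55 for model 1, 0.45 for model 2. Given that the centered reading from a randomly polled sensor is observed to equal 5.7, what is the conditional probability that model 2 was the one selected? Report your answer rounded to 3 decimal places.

Likelihoods f(5.7 | ·): 1: 0.108115; 2: 0.088632.
Posterior ∝ prior × likelihood. Numerator for 2: 0.45·0.088632 = 0.0398844.
Normalizing constant: 0.55·0.108115 + 0.45·0.088632 = 0.0993474.
P(2 | observation) = 0.0398844 / 0.0993474 = 0.401464.

0.401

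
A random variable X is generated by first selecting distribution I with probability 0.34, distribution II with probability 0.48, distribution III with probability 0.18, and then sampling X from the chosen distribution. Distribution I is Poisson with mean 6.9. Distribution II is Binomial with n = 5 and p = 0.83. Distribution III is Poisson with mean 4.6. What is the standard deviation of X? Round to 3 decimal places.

2.256

Per component, I: μ=6.9, E[X²]=54.51; II: μ=4.15, E[X²]=17.928; III: μ=4.6, E[X²]=25.76.
E[X] = 0.34·6.9 + 0.48·4.15 + 0.18·4.6 = 5.166.
E[X²] = 0.34·54.51 + 0.48·17.928 + 0.18·25.76 = 31.7756.
Var(X) = E[X²] − (E[X])² = 31.7756 − 26.6876 = 5.08808.
SD(X) = √5.08808 = 2.25568.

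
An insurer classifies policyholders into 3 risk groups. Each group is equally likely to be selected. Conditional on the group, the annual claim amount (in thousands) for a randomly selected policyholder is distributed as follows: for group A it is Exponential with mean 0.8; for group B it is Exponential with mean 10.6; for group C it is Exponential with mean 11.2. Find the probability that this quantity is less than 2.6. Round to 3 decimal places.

0.462

Conditional on each group, P(X < 2.6): A: 0.961226; B: 0.217517; C: 0.207167.
By total probability, P(X < 2.6) = 0.333333·0.961226 + 0.333333·0.217517 + 0.333333·0.207167 = 0.46197.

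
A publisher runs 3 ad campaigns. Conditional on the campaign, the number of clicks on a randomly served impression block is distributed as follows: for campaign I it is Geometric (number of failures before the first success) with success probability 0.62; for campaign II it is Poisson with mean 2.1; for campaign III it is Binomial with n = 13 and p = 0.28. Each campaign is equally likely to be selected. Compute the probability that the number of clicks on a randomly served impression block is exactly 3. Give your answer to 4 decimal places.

0.1527

Conditional on each campaign, P(X = 3): I: 0.0340206; II: 0.189011; III: 0.235053.
By total probability, P(X = 3) = 0.333333·0.0340206 + 0.333333·0.189011 + 0.333333·0.235053 = 0.152695.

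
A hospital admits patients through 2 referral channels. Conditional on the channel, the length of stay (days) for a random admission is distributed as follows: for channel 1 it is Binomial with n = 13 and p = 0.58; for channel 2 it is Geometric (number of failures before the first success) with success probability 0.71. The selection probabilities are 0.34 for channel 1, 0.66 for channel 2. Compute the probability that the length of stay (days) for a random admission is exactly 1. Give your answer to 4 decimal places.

Conditional on each channel, P(X = 1): 1: 0.000227176; 2: 0.2059.
By total probability, P(X = 1) = 0.34·0.000227176 + 0.66·0.2059 = 0.135971.

0.1360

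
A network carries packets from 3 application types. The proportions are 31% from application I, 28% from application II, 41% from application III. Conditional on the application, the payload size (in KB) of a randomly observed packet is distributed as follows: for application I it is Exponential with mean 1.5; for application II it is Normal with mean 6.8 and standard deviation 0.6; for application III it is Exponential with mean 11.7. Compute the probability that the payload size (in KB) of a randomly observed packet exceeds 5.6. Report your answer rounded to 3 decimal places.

0.535

Conditional on each application, P(X > 5.6): I: 0.023913; II: 0.97725; III: 0.61963.
By total probability, P(X > 5.6) = 0.31·0.023913 + 0.28·0.97725 + 0.41·0.61963 = 0.535091.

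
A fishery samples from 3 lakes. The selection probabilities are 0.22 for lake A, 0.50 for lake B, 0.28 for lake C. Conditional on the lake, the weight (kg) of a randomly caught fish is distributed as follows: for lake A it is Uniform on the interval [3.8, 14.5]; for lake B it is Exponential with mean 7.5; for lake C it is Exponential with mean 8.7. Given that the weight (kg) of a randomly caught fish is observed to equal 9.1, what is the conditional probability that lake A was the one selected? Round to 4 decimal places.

Likelihoods f(9.1 | ·): A: 0.0934579; B: 0.0396273; C: 0.0403849.
Posterior ∝ prior × likelihood. Numerator for A: 0.22·0.0934579 = 0.0205607.
Normalizing constant: 0.22·0.0934579 + 0.5·0.0396273 + 0.28·0.0403849 = 0.0516822.
P(A | observation) = 0.0205607 / 0.0516822 = 0.397831.

0.3978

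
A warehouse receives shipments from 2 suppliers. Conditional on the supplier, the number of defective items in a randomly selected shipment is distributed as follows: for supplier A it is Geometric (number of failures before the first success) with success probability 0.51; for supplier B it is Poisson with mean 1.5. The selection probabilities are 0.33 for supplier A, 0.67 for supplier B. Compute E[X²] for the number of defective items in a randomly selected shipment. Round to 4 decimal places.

For each component E[X²] = Var + (mean)², giving A: 2.807; B: 3.75.
Overall E[X²] = 0.33·2.807 + 0.67·3.75 = 3.43881.

3.4388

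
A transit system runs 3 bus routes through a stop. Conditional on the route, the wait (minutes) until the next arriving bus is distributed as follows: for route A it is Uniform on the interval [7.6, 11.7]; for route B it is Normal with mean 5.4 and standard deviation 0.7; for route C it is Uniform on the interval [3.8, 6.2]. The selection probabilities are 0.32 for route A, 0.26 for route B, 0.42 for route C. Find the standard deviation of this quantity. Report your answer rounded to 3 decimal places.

2.281

Per component, A: μ=9.65, E[X²]=94.5233; B: μ=5.4, E[X²]=29.65; C: μ=5, E[X²]=25.48.
E[X] = 0.32·9.65 + 0.26·5.4 + 0.42·5 = 6.592.
E[X²] = 0.32·94.5233 + 0.26·29.65 + 0.42·25.48 = 48.6581.
Var(X) = E[X²] − (E[X])² = 48.6581 − 43.4545 = 5.2036.
SD(X) = √5.2036 = 2.28114.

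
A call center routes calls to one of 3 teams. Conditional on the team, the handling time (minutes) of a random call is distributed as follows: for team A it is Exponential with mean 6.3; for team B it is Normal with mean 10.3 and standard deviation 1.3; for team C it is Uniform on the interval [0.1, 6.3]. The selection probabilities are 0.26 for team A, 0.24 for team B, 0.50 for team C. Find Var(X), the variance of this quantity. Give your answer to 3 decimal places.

Per component, A: μ=6.3, E[X²]=79.38; B: μ=10.3, E[X²]=107.78; C: μ=3.2, E[X²]=13.4433.
E[X] = 0.26·6.3 + 0.24·10.3 + 0.5·3.2 = 5.71.
E[X²] = 0.26·79.38 + 0.24·107.78 + 0.5·13.4433 = 53.2277.
Var(X) = E[X²] − (E[X])² = 53.2277 − 32.6041 = 20.6236.

20.624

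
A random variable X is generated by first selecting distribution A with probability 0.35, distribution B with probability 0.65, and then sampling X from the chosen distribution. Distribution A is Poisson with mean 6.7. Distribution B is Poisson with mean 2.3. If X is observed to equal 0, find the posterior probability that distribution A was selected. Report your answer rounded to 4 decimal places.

0.0066

Likelihoods P(X=0 | ·): A: 0.00123091; B: 0.100259.
Posterior ∝ prior × likelihood. Numerator for A: 0.35·0.00123091 = 0.000430819.
Normalizing constant: 0.35·0.00123091 + 0.65·0.100259 = 0.0655991.
P(A | observation) = 0.000430819 / 0.0655991 = 0.00656746.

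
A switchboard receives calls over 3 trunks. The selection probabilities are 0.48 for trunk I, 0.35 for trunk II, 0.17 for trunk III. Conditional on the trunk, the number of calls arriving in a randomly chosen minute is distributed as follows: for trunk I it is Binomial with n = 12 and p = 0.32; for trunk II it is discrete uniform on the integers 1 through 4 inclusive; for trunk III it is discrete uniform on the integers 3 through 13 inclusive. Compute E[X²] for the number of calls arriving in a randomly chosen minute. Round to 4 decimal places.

23.5363

For each component E[X²] = Var + (mean)², giving I: 17.3568; II: 7.5; III: 74.
Overall E[X²] = 0.48·17.3568 + 0.35·7.5 + 0.17·74 = 23.5363.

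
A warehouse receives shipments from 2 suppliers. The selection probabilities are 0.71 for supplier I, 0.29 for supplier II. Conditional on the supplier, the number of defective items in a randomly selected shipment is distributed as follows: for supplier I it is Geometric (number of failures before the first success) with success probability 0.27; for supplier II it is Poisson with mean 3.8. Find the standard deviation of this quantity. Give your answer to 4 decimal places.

Per component, I: μ=2.7037, E[X²]=17.3237; II: μ=3.8, E[X²]=18.24.
E[X] = 0.71·2.7037 + 0.29·3.8 = 3.02163.
E[X²] = 0.71·17.3237 + 0.29·18.24 = 17.5894.
Var(X) = E[X²] − (E[X])² = 17.5894 − 9.13025 = 8.4592.
SD(X) = √8.4592 = 2.90847.

2.9085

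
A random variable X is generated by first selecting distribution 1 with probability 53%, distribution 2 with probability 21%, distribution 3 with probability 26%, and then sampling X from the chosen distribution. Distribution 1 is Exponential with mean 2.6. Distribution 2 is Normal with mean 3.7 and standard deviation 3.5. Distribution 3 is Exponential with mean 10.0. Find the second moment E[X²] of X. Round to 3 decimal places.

For each component E[X²] = Var + (mean)², giving 1: 13.52; 2: 25.94; 3: 200.
Overall E[X²] = 0.53·13.52 + 0.21·25.94 + 0.26·200 = 64.613.

64.613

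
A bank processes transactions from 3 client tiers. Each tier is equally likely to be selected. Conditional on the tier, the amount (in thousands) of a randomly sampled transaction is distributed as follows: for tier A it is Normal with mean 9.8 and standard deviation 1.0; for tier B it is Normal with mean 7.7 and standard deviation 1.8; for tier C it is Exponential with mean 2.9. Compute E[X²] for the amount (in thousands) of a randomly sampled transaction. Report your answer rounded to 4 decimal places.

58.7967

For each component E[X²] = Var + (mean)², giving A: 97.04; B: 62.53; C: 16.82.
Overall E[X²] = 0.333333·97.04 + 0.333333·62.53 + 0.333333·16.82 = 58.7967.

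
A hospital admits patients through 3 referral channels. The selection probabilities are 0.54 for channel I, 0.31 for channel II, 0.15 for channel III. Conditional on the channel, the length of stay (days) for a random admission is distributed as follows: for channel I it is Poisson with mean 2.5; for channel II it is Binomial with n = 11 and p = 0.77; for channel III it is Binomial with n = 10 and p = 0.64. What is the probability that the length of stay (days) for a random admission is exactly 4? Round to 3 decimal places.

0.085

Conditional on each channel, P(X = 4): I: 0.133602; II: 0.00394977; III: 0.0766927.
By total probability, P(X = 4) = 0.54·0.133602 + 0.31·0.00394977 + 0.15·0.0766927 = 0.0848734.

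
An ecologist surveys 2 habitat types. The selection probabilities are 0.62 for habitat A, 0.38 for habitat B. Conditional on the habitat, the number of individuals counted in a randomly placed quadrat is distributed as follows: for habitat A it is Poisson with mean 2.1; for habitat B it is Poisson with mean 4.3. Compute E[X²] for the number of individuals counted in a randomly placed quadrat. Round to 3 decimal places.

For each component E[X²] = Var + (mean)², giving A: 6.51; B: 22.79.
Overall E[X²] = 0.62·6.51 + 0.38·22.79 = 12.6964.

12.696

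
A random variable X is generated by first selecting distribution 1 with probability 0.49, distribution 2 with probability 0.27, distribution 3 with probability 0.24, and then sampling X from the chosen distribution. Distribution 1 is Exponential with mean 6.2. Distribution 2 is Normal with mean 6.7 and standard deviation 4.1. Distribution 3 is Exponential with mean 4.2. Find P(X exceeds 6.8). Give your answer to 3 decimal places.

0.344

Conditional on each component, P(X > 6.8): 1: 0.333947; 2: 0.490271; 3: 0.198087.
By total probability, P(X > 6.8) = 0.49·0.333947 + 0.27·0.490271 + 0.24·0.198087 = 0.343548.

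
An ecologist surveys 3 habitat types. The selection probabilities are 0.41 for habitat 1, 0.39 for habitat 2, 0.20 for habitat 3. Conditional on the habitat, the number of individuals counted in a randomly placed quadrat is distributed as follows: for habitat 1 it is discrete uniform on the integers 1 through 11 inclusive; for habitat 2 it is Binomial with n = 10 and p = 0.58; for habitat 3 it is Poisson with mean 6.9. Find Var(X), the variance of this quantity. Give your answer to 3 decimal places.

6.597

Per component, 1: μ=6, E[X²]=46; 2: μ=5.8, E[X²]=36.076; 3: μ=6.9, E[X²]=54.51.
E[X] = 0.41·6 + 0.39·5.8 + 0.2·6.9 = 6.102.
E[X²] = 0.41·46 + 0.39·36.076 + 0.2·54.51 = 43.8316.
Var(X) = E[X²] − (E[X])² = 43.8316 − 37.2344 = 6.59724.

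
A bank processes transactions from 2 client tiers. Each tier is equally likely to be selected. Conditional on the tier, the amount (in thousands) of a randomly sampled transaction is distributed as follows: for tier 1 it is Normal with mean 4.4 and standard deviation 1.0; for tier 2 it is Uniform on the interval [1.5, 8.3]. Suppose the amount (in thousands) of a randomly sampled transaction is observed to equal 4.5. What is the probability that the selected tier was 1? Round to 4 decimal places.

Likelihoods f(4.5 | ·): 1: 0.396953; 2: 0.147059.
Posterior ∝ prior × likelihood. Numerator for 1: 0.5·0.396953 = 0.198476.
Normalizing constant: 0.5·0.396953 + 0.5·0.147059 = 0.272006.
P(1 | observation) = 0.198476 / 0.272006 = 0.729677.

0.7297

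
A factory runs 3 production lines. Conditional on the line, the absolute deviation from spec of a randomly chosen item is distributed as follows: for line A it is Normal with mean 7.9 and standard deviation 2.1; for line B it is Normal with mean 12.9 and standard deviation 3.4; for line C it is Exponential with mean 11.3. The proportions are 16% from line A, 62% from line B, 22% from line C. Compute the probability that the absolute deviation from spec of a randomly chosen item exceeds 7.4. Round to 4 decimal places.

0.7966

Conditional on each line, P(X > 7.4): A: 0.594096; B: 0.947131; C: 0.519511.
By total probability, P(X > 7.4) = 0.16·0.594096 + 0.62·0.947131 + 0.22·0.519511 = 0.796569.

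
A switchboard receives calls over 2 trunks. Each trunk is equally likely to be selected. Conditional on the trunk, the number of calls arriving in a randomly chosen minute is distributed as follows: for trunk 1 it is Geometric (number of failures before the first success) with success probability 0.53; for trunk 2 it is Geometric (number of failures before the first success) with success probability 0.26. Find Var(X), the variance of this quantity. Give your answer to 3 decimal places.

7.270

Per component, 1: μ=0.886792, E[X²]=2.45959; 2: μ=2.84615, E[X²]=19.0473.
E[X] = 0.5·0.886792 + 0.5·2.84615 = 1.86647.
E[X²] = 0.5·2.45959 + 0.5·19.0473 = 10.7535.
Var(X) = E[X²] − (E[X])² = 10.7535 − 3.48372 = 7.26974.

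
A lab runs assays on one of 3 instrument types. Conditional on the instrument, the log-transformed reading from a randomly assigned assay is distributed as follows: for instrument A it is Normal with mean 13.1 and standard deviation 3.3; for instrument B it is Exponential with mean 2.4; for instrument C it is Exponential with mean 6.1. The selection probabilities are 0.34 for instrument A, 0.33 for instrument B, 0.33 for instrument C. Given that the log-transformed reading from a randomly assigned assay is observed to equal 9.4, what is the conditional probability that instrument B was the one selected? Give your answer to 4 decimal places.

0.0755

Likelihoods f(9.4 | ·): A: 0.0644788; B: 0.00829473; C: 0.0351099.
Posterior ∝ prior × likelihood. Numerator for B: 0.33·0.00829473 = 0.00273726.
Normalizing constant: 0.34·0.0644788 + 0.33·0.00829473 + 0.33·0.0351099 = 0.0362463.
P(B | observation) = 0.00273726 / 0.0362463 = 0.0755183.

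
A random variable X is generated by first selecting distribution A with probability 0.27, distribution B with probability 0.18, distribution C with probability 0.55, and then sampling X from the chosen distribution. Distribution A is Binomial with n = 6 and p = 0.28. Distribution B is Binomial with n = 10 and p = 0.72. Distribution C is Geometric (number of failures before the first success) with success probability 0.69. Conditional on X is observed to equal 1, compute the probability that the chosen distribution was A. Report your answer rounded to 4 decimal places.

Likelihoods P(X=1 | ·): A: 0.325066; B: 7.61649e-05; C: 0.2139.
Posterior ∝ prior × likelihood. Numerator for A: 0.27·0.325066 = 0.0877679.
Normalizing constant: 0.27·0.325066 + 0.18·7.61649e-05 + 0.55·0.2139 = 0.205427.
P(A | observation) = 0.0877679 / 0.205427 = 0.427247.

0.4272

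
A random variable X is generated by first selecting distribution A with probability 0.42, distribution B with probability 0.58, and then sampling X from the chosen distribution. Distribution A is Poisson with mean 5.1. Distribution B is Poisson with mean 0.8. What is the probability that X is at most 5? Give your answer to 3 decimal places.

Conditional on each component, P(X ≤ 5): A: 0.59842; B: 0.999816.
By total probability, P(X ≤ 5) = 0.42·0.59842 + 0.58·0.999816 = 0.831229.

0.831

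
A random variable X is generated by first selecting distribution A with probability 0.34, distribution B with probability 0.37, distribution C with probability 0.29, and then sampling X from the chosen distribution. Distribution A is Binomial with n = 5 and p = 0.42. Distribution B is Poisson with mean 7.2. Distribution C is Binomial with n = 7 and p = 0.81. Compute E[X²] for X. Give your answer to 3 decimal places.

For each component E[X²] = Var + (mean)², giving A: 5.628; B: 59.04; C: 33.2262.
Overall E[X²] = 0.34·5.628 + 0.37·59.04 + 0.29·33.2262 = 33.3939.

33.394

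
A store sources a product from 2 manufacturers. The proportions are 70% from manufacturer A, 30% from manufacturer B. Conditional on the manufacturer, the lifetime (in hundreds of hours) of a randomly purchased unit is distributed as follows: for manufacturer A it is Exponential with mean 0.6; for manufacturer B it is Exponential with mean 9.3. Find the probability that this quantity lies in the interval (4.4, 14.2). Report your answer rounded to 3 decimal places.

Conditional on each manufacturer, P(4.4 < X < 14.2): A: 0.000653392; B: 0.405844.
By total probability, P(4.4 < X < 14.2) = 0.7·0.000653392 + 0.3·0.405844 = 0.122211.

0.122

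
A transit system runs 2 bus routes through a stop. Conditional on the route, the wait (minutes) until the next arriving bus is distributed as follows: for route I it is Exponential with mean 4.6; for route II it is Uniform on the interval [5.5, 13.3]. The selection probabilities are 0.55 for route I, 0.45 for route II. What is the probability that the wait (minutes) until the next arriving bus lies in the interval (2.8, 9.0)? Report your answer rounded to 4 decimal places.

0.4234

Conditional on each route, P(2.8 < X < 9.0): I: 0.402711; II: 0.448718.
By total probability, P(2.8 < X < 9.0) = 0.55·0.402711 + 0.45·0.448718 = 0.423414.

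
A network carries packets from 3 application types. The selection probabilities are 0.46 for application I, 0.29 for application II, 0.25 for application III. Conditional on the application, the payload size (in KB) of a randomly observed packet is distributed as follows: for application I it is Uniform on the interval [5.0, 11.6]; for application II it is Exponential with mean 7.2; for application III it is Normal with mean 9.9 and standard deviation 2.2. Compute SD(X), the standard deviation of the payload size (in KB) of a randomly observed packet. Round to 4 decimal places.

Per component, I: μ=8.3, E[X²]=72.52; II: μ=7.2, E[X²]=103.68; III: μ=9.9, E[X²]=102.85.
E[X] = 0.46·8.3 + 0.29·7.2 + 0.25·9.9 = 8.381.
E[X²] = 0.46·72.52 + 0.29·103.68 + 0.25·102.85 = 89.1389.
Var(X) = E[X²] − (E[X])² = 89.1389 − 70.2412 = 18.8977.
SD(X) = √18.8977 = 4.34715.

4.3472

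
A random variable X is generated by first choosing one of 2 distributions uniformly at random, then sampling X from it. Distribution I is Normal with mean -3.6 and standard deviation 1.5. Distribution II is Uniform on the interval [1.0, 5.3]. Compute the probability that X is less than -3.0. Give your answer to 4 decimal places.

Conditional on each component, P(X < -3.0): I: 0.655422; II: 0.
By total probability, P(X < -3.0) = 0.5·0.655422 + 0.5·0 = 0.327711.

0.3277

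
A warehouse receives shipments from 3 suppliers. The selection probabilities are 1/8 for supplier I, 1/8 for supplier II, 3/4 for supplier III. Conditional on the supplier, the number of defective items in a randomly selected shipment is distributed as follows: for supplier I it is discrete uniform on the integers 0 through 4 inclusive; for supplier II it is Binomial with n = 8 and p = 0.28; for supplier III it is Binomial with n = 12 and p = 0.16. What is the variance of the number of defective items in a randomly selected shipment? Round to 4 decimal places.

1.6723

Per component, I: μ=2, E[X²]=6; II: μ=2.24, E[X²]=6.6304; III: μ=1.92, E[X²]=5.2992.
E[X] = 0.125·2 + 0.125·2.24 + 0.75·1.92 = 1.97.
E[X²] = 0.125·6 + 0.125·6.6304 + 0.75·5.2992 = 5.5532.
Var(X) = E[X²] − (E[X])² = 5.5532 − 3.8809 = 1.6723.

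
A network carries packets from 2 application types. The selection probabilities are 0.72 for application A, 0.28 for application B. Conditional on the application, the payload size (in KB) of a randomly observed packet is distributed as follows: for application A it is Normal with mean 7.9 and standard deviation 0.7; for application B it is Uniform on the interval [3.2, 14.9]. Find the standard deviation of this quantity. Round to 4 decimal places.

Per component, A: μ=7.9, E[X²]=62.9; B: μ=9.05, E[X²]=93.31.
E[X] = 0.72·7.9 + 0.28·9.05 = 8.222.
E[X²] = 0.72·62.9 + 0.28·93.31 = 71.4148.
Var(X) = E[X²] − (E[X])² = 71.4148 − 67.6013 = 3.81352.
SD(X) = √3.81352 = 1.95282.

1.9528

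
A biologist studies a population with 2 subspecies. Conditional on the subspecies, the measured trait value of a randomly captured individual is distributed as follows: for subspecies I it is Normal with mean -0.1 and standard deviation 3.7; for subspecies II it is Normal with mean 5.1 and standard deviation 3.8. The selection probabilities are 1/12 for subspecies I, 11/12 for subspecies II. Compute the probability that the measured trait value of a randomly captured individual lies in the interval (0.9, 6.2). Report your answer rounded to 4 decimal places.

Conditional on each subspecies, P(0.9 < X < 6.2): I: 0.349164; II: 0.479368.
By total probability, P(0.9 < X < 6.2) = 0.0833333·0.349164 + 0.916667·0.479368 = 0.468517.

0.4685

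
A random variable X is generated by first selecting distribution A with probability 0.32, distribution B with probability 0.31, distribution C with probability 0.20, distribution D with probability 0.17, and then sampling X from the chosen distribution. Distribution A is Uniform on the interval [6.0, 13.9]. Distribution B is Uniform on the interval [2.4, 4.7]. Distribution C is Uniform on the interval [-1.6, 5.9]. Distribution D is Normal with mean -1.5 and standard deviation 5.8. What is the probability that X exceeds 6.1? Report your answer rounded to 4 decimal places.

0.3321

Conditional on each component, P(X > 6.1): A: 0.987342; B: 0; C: 0; D: 0.0950396.
By total probability, P(X > 6.1) = 0.32·0.987342 + 0.31·0 + 0.2·0 + 0.17·0.0950396 = 0.332106.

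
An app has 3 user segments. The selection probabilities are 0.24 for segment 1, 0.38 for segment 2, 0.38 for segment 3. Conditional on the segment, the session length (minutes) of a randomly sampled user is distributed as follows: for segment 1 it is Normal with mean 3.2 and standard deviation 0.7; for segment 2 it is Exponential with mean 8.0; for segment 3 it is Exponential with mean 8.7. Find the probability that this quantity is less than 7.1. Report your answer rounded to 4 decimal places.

Conditional on each segment, P(X < 7.1): 1: 1; 2: 0.588316; 3: 0.557844.
By total probability, P(X < 7.1) = 0.24·1 + 0.38·0.588316 + 0.38·0.557844 = 0.675541.

0.6755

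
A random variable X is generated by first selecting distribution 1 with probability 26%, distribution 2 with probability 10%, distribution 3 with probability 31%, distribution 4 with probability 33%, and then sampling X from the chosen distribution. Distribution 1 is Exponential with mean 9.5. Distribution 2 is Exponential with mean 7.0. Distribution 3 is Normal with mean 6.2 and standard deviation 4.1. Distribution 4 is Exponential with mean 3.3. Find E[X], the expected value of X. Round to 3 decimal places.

6.181

Component means — 1: 9.5; 2: 7; 3: 6.2; 4: 3.3.
E[X] = 0.26·9.5 + 0.1·7 + 0.31·6.2 + 0.33·3.3 = 6.181.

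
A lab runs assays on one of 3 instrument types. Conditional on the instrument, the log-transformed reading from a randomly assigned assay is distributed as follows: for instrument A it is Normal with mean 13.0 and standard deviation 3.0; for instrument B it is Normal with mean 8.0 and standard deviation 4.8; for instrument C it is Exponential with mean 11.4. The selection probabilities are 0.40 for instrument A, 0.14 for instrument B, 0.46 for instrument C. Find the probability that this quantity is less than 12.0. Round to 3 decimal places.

Conditional on each instrument, P(X < 12.0): A: 0.369441; B: 0.797672; C: 0.650982.
By total probability, P(X < 12.0) = 0.4·0.369441 + 0.14·0.797672 + 0.46·0.650982 = 0.558902.

0.559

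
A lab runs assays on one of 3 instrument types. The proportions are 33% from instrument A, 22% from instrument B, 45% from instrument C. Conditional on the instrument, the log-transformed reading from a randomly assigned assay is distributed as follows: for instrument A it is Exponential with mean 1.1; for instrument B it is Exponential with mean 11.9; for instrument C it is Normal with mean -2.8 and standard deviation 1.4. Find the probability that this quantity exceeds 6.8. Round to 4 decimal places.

0.1249

Conditional on each instrument, P(X > 6.8): A: 0.00206667; B: 0.564718; C: 3.51252e-12.
By total probability, P(X > 6.8) = 0.33·0.00206667 + 0.22·0.564718 + 0.45·3.51252e-12 = 0.12492.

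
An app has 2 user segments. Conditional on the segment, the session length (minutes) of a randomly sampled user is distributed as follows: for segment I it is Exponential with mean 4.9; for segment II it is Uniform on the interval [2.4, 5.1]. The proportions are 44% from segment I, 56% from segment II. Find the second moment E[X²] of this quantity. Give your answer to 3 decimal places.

29.344

For each component E[X²] = Var + (mean)², giving I: 48.02; II: 14.67.
Overall E[X²] = 0.44·48.02 + 0.56·14.67 = 29.344.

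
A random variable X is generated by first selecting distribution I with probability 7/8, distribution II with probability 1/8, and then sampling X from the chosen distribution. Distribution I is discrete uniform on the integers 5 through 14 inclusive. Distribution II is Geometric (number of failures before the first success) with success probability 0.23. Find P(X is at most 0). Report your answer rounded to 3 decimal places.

0.029

Conditional on each component, P(X ≤ 0): I: 0; II: 0.23.
By total probability, P(X ≤ 0) = 0.875·0 + 0.125·0.23 = 0.02875.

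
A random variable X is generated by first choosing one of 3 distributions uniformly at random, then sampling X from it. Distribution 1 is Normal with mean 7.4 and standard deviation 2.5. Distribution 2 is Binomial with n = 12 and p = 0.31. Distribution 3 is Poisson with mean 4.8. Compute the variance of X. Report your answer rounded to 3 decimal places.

6.924

Per component, 1: μ=7.4, E[X²]=61.01; 2: μ=3.72, E[X²]=16.4052; 3: μ=4.8, E[X²]=27.84.
E[X] = 0.333333·7.4 + 0.333333·3.72 + 0.333333·4.8 = 5.30667.
E[X²] = 0.333333·61.01 + 0.333333·16.4052 + 0.333333·27.84 = 35.0851.
Var(X) = E[X²] − (E[X])² = 35.0851 − 28.1607 = 6.92436.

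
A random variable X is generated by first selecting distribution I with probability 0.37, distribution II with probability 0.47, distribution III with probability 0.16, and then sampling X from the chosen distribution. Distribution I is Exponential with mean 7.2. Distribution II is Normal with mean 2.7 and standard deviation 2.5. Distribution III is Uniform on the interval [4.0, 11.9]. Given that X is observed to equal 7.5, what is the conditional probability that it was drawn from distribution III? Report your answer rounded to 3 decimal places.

0.403

Likelihoods f(7.5 | ·): I: 0.0490092; II: 0.0252626; III: 0.126582.
Posterior ∝ prior × likelihood. Numerator for III: 0.16·0.126582 = 0.0202532.
Normalizing constant: 0.37·0.0490092 + 0.47·0.0252626 + 0.16·0.126582 = 0.05026.
P(III | observation) = 0.0202532 / 0.05026 = 0.402968.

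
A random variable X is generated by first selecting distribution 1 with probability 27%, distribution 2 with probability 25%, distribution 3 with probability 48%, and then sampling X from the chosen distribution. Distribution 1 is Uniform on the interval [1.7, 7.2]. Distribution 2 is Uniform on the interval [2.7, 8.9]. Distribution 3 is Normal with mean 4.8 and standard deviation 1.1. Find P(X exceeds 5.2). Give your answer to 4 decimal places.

0.4192

Conditional on each component, P(X > 5.2): 1: 0.363636; 2: 0.596774; 3: 0.358065.
By total probability, P(X > 5.2) = 0.27·0.363636 + 0.25·0.596774 + 0.48·0.358065 = 0.419246.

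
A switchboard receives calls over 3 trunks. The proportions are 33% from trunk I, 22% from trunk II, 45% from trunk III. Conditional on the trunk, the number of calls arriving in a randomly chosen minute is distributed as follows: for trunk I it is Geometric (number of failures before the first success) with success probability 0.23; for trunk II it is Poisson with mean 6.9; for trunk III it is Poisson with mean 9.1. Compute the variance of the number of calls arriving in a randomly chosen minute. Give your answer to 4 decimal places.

Per component, I: μ=3.34783, E[X²]=25.7637; II: μ=6.9, E[X²]=54.51; III: μ=9.1, E[X²]=91.91.
E[X] = 0.33·3.34783 + 0.22·6.9 + 0.45·9.1 = 6.71778.
E[X²] = 0.33·25.7637 + 0.22·54.51 + 0.45·91.91 = 61.8537.
Var(X) = E[X²] − (E[X])² = 61.8537 − 45.1286 = 16.7251.

16.7251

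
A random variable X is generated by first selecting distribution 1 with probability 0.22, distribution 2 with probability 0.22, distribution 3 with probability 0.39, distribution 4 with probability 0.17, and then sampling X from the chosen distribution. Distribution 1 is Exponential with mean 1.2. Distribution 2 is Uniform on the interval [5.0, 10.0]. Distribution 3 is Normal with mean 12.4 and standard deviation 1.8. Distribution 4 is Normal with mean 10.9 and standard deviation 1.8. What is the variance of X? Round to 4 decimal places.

21.4338

Per component, 1: μ=1.2, E[X²]=2.88; 2: μ=7.5, E[X²]=58.3333; 3: μ=12.4, E[X²]=157; 4: μ=10.9, E[X²]=122.05.
E[X] = 0.22·1.2 + 0.22·7.5 + 0.39·12.4 + 0.17·10.9 = 8.603.
E[X²] = 0.22·2.88 + 0.22·58.3333 + 0.39·157 + 0.17·122.05 = 95.4454.
Var(X) = E[X²] − (E[X])² = 95.4454 − 74.0116 = 21.4338.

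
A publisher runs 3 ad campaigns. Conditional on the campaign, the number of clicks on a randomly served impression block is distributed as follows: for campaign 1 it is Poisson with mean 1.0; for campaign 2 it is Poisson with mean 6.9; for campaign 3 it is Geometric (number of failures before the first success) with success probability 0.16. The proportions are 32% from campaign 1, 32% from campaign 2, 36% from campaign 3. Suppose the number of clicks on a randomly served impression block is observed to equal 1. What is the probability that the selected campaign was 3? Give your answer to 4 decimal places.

0.2874

Likelihoods P(X=1 | ·): 1: 0.367879; 2: 0.00695372; 3: 0.1344.
Posterior ∝ prior × likelihood. Numerator for 3: 0.36·0.1344 = 0.048384.
Normalizing constant: 0.32·0.367879 + 0.32·0.00695372 + 0.36·0.1344 = 0.168331.
P(3 | observation) = 0.048384 / 0.168331 = 0.287434.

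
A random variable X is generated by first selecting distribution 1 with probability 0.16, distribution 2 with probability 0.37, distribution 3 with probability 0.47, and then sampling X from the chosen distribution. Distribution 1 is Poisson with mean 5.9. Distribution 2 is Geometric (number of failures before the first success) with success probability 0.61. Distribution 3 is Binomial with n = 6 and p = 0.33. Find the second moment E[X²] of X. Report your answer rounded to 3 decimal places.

For each component E[X²] = Var + (mean)², giving 1: 40.71; 2: 1.45687; 3: 5.247.
Overall E[X²] = 0.16·40.71 + 0.37·1.45687 + 0.47·5.247 = 9.51873.

9.519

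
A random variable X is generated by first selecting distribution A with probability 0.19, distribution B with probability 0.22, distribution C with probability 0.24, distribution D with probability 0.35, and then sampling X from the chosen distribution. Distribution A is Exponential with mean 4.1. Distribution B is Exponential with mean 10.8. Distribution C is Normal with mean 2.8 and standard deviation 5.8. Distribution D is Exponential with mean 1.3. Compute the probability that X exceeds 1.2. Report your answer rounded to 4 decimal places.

Conditional on each component, P(X > 1.2): A: 0.746259; B: 0.894839; C: 0.608673; D: 0.397295.
By total probability, P(X > 1.2) = 0.19·0.746259 + 0.22·0.894839 + 0.24·0.608673 + 0.35·0.397295 = 0.623788.

0.6238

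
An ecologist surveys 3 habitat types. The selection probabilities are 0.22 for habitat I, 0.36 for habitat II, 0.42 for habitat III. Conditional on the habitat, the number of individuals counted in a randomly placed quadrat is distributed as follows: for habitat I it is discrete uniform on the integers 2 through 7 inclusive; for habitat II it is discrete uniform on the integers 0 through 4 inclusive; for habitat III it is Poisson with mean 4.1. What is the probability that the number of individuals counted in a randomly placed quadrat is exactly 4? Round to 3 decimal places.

0.191

Conditional on each habitat, P(X = 4): I: 0.166667; II: 0.2; III: 0.195127.
By total probability, P(X = 4) = 0.22·0.166667 + 0.36·0.2 + 0.42·0.195127 = 0.19062.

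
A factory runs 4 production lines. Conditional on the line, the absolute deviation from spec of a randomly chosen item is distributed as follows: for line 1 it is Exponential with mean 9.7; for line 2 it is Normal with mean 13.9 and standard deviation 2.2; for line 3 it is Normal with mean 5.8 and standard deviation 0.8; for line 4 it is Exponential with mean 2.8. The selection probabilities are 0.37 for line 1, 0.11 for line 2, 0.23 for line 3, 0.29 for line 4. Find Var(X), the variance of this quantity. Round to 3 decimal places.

51.078

Per component, 1: μ=9.7, E[X²]=188.18; 2: μ=13.9, E[X²]=198.05; 3: μ=5.8, E[X²]=34.28; 4: μ=2.8, E[X²]=15.68.
E[X] = 0.37·9.7 + 0.11·13.9 + 0.23·5.8 + 0.29·2.8 = 7.264.
E[X²] = 0.37·188.18 + 0.11·198.05 + 0.23·34.28 + 0.29·15.68 = 103.844.
Var(X) = E[X²] − (E[X])² = 103.844 − 52.7657 = 51.078.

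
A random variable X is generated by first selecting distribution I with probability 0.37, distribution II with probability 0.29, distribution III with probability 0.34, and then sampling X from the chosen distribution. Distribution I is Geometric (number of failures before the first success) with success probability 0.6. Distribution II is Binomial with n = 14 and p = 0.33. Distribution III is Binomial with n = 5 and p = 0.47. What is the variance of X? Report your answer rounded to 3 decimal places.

4.274

Per component, I: μ=0.666667, E[X²]=1.55556; II: μ=4.62, E[X²]=24.4398; III: μ=2.35, E[X²]=6.768.
E[X] = 0.37·0.666667 + 0.29·4.62 + 0.34·2.35 = 2.38547.
E[X²] = 0.37·1.55556 + 0.29·24.4398 + 0.34·6.768 = 9.96422.
Var(X) = E[X²] − (E[X])² = 9.96422 − 5.69045 = 4.27377.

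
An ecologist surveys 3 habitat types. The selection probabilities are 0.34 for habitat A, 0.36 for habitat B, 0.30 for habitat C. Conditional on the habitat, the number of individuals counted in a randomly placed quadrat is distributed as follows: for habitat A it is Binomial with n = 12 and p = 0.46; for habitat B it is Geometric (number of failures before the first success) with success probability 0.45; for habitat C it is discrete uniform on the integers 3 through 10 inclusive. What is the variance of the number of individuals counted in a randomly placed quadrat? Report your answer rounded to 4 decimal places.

8.9334

Per component, A: μ=5.52, E[X²]=33.4512; B: μ=1.22222, E[X²]=4.20988; C: μ=6.5, E[X²]=47.5.
E[X] = 0.34·5.52 + 0.36·1.22222 + 0.3·6.5 = 4.2668.
E[X²] = 0.34·33.4512 + 0.36·4.20988 + 0.3·47.5 = 27.139.
Var(X) = E[X²] − (E[X])² = 27.139 − 18.2056 = 8.93338.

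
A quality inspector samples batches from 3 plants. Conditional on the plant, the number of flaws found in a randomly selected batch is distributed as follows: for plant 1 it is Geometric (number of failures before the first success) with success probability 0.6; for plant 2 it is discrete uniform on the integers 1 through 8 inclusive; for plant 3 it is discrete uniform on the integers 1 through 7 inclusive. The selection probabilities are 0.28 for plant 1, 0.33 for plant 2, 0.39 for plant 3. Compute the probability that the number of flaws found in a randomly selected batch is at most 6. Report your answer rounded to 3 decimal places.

0.861

Conditional on each plant, P(X ≤ 6): 1: 0.998362; 2: 0.75; 3: 0.857143.
By total probability, P(X ≤ 6) = 0.28·0.998362 + 0.33·0.75 + 0.39·0.857143 = 0.861327.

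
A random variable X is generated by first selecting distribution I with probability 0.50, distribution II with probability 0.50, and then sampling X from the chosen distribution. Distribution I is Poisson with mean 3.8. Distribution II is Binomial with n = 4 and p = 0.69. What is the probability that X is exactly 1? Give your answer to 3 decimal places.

0.084

Conditional on each component, P(X = 1): I: 0.0850089; II: 0.0822232.
By total probability, P(X = 1) = 0.5·0.0850089 + 0.5·0.0822232 = 0.083616.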